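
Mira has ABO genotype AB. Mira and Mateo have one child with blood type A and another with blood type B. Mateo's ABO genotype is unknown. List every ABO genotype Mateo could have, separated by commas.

AB, AO, BO, OO

For each candidate genotype of Mateo, check whether crossing it with AB can produce every observed child phenotype.
  AA → possible child types {A, AB} ✗
  AB → possible child types {A, B, AB} ✓
  AO → possible child types {A, B, AB} ✓
  BB → possible child types {B, AB} ✗
  BO → possible child types {A, B, AB} ✓
  OO → possible child types {A, B} ✓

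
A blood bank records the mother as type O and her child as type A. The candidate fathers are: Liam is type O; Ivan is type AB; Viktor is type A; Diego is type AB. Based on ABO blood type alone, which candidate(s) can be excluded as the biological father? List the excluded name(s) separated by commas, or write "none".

A candidate is excluded only if no genotype consistent with his phenotype could produce a type A child with a type O mother.
Liam (type O): no genotype consistent with that phenotype can produce a type-A child with a type-O mother.

Liam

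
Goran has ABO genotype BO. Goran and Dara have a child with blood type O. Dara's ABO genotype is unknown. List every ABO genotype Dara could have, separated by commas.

AO, BO, OO

For each candidate genotype of Dara, check whether crossing it with BO can produce every observed child phenotype.
  AA → possible child types {A, AB} ✗
  AB → possible child types {A, B, AB} ✗
  AO → possible child types {O, A, B, AB} ✓
  BB → possible child types {B} ✗
  BO → possible child types {O, B} ✓
  OO → possible child types {O, B} ✓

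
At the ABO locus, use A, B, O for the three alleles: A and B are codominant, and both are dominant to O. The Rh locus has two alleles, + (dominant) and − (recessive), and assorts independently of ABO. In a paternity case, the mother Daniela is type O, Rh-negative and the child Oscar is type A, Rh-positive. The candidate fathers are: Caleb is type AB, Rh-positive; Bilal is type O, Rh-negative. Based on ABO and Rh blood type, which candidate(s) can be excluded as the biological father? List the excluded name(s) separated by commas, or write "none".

Bilal

A candidate is excluded only if no genotype consistent with his phenotype could produce a type A, Rh-positive child with a type O, Rh-negative mother.
Bilal (type O, Rh-): no genotype consistent with that phenotype can produce a type-A Rh+ child with a type-O mother.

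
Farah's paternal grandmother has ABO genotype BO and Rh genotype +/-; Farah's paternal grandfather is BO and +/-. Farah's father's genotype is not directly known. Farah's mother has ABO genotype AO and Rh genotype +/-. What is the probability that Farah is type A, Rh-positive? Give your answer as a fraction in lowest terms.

3/16

Farah's father's ABO genotype from BO × BO: 1/4 BB, 1/2 BO, 1/4 OO.
Crossing each possibility with the mother AO and summing P(type A): 1/4·0 + 1/2·1/4 + 1/4·1/2 = 1/4.
Similarly for Rh via the father's Rh distribution: P(Rh+) = 3/4.
Independent loci: 1/4 × 3/4 = 3/16.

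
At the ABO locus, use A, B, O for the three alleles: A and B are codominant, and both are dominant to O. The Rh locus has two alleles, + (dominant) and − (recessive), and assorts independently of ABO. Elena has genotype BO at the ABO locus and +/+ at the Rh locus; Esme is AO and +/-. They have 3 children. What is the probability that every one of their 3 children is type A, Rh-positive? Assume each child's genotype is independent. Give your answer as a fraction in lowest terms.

ABO cross BO × AO → 1/4 O, 1/4 A, 1/4 B, 1/4 AB.
Rh cross +/+ × +/- → 1 Rh+; so P(type A, Rh-positive) = 1/4 × 1 = 1/4 per child.
All 3 independent: (1/4)^3 = 1/64.

1/64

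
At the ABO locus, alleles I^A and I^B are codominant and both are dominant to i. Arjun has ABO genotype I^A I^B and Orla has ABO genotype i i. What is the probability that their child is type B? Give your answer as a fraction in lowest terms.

1/2

ABO cross I^A I^B × i i → offspring phenotypes: 1/2 A, 1/2 B.
So P(type B) = 1/2.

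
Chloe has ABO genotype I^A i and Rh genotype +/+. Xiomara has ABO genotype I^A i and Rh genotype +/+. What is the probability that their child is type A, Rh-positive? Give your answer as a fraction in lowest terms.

3/4

ABO cross I^A i × I^A i → offspring phenotypes: 1/4 O, 3/4 A.
Rh cross +/+ × +/+ → 1 Rh+.
Independent loci: P(type A, Rh-positive) = 3/4 × 1 = 3/4.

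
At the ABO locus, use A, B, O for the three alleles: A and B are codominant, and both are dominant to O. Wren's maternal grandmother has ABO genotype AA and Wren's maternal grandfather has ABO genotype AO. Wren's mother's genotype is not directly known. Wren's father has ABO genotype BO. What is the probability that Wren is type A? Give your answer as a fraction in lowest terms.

Wren's mother's ABO genotype from AA × AO: 1/2 AA, 1/2 AO.
Crossing each possibility with the father BO and summing P(type A): 1/2·1/2 + 1/2·1/4 = 3/8.

3/8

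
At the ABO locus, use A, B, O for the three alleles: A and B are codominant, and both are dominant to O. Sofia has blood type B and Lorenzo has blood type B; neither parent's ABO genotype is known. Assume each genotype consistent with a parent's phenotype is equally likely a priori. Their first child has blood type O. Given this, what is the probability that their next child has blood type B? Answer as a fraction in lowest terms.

3/4

Possible genotypes: Sofia ∈ {BB, BO}; Lorenzo ∈ {BB, BO}.
Weight each parental genotype pair by prior × P(type-O child):
  BO × BO: posterior weight 1; P(next child type B) = 3/4.
Weighted sum = 3/4.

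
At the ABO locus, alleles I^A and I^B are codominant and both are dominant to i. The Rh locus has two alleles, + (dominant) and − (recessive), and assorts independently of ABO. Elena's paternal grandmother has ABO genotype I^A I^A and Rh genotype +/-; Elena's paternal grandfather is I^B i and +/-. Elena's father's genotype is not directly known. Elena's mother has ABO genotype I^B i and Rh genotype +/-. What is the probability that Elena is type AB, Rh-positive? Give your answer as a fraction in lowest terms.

Elena's father's ABO genotype from I^A I^A × I^B i: 1/2 I^A I^B, 1/2 I^A i.
Crossing each possibility with the mother I^B i and summing P(type AB): 1/2·1/4 + 1/2·1/4 = 1/4.
Similarly for Rh via the father's Rh distribution: P(Rh+) = 3/4.
Independent loci: 1/4 × 3/4 = 3/16.

3/16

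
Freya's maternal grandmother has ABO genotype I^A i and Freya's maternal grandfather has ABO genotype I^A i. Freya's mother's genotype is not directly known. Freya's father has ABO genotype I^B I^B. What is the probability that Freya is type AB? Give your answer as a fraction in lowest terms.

Freya's mother's ABO genotype from I^A i × I^A i: 1/4 I^A I^A, 1/2 I^A i, 1/4 i i.
Crossing each possibility with the father I^B I^B and summing P(type AB): 1/4·1 + 1/2·1/2 + 1/4·0 = 1/2.

1/2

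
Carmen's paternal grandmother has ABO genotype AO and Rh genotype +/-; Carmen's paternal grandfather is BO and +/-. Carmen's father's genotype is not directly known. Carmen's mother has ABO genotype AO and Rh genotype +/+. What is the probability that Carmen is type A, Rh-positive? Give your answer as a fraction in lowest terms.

1/2

Carmen's father's ABO genotype from AO × BO: 1/4 AB, 1/4 AO, 1/4 BO, 1/4 OO.
Crossing each possibility with the mother AO and summing P(type A): 1/4·1/2 + 1/4·3/4 + 1/4·1/4 + 1/4·1/2 = 1/2.
Similarly for Rh via the father's Rh distribution: P(Rh+) = 1.
Independent loci: 1/2 × 1 = 1/2.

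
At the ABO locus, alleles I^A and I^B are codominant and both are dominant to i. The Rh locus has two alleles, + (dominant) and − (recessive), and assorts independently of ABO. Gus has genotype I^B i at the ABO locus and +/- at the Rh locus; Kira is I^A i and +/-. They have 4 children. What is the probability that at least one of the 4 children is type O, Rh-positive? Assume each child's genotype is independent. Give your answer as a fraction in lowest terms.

36975/65536

ABO cross I^B i × I^A i → 1/4 O, 1/4 A, 1/4 B, 1/4 AB.
Rh cross +/- × +/- → 3/4 Rh+, 1/4 Rh-; so P(type O, Rh-positive) = 1/4 × 3/4 = 3/16 per child.
P(none) = (13/16)^4 = 28561/65536; P(at least one) = 1 − 28561/65536 = 36975/65536.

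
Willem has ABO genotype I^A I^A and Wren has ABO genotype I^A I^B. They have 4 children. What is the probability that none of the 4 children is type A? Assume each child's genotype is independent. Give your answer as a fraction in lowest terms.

1/16

ABO cross I^A I^A × I^A I^B → 1/2 A, 1/2 AB.
So P(type A) = 1/2 per child.
P(not type A) = 1/2 for one child; (1/2)^4 = 1/16.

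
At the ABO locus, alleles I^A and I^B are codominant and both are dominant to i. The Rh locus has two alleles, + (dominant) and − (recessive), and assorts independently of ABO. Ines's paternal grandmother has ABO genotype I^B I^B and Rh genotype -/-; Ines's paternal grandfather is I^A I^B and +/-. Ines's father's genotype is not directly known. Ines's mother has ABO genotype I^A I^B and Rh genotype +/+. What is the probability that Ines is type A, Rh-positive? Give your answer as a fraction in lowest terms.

Ines's father's ABO genotype from I^B I^B × I^A I^B: 1/2 I^A I^B, 1/2 I^B I^B.
Crossing each possibility with the mother I^A I^B and summing P(type A): 1/2·1/4 + 1/2·0 = 1/8.
Similarly for Rh via the father's Rh distribution: P(Rh+) = 1.
Independent loci: 1/8 × 1 = 1/8.

1/8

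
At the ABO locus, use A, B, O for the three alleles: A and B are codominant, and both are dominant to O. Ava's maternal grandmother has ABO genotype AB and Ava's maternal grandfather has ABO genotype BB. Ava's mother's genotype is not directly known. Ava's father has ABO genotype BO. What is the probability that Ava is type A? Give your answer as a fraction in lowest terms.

Ava's mother's ABO genotype from AB × BB: 1/2 AB, 1/2 BB.
Crossing each possibility with the father BO and summing P(type A): 1/2·1/4 + 1/2·0 = 1/8.

1/8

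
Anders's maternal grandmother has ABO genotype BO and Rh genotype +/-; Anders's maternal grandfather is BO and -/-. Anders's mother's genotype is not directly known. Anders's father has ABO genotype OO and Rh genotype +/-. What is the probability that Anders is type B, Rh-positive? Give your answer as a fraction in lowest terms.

5/16

Anders's mother's ABO genotype from BO × BO: 1/4 BB, 1/2 BO, 1/4 OO.
Crossing each possibility with the father OO and summing P(type B): 1/4·1 + 1/2·1/2 + 1/4·0 = 1/2.
Similarly for Rh via the mother's Rh distribution: P(Rh+) = 5/8.
Independent loci: 1/2 × 5/8 = 5/16.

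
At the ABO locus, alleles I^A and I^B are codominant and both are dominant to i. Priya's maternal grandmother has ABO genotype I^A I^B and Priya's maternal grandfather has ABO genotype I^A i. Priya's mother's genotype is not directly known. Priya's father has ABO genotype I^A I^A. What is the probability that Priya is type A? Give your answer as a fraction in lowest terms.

3/4

Priya's mother's ABO genotype from I^A I^B × I^A i: 1/4 I^A I^A, 1/4 I^A I^B, 1/4 I^A i, 1/4 I^B i.
Crossing each possibility with the father I^A I^A and summing P(type A): 1/4·1 + 1/4·1/2 + 1/4·1 + 1/4·1/2 = 3/4.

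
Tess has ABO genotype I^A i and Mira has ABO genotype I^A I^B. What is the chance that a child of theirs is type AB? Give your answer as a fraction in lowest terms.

1/4

ABO cross I^A i × I^A I^B → offspring phenotypes: 1/2 A, 1/4 B, 1/4 AB.
So P(type AB) = 1/4.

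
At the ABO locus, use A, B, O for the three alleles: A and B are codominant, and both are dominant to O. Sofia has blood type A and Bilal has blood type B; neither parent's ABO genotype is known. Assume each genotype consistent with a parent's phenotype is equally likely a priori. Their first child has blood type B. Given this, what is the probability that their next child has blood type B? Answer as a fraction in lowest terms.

Possible genotypes: Sofia ∈ {AA, AO}; Bilal ∈ {BB, BO}.
Weight each parental genotype pair by prior × P(type-B child):
  AO × BB: posterior weight 2/3; P(next child type B) = 1/2.
  AO × BO: posterior weight 1/3; P(next child type B) = 1/4.
Weighted sum = 5/12.

5/12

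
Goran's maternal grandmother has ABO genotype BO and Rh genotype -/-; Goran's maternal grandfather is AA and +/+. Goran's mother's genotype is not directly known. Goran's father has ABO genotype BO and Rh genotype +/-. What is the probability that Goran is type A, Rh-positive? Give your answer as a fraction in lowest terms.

Goran's mother's ABO genotype from BO × AA: 1/2 AB, 1/2 AO.
Crossing each possibility with the father BO and summing P(type A): 1/2·1/4 + 1/2·1/4 = 1/4.
Similarly for Rh via the mother's Rh distribution: P(Rh+) = 3/4.
Independent loci: 1/4 × 3/4 = 3/16.

3/16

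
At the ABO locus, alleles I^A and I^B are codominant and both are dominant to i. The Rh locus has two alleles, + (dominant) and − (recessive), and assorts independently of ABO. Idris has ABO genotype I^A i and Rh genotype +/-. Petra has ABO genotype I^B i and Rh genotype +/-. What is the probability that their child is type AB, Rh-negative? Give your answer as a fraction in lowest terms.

1/16

ABO cross I^A i × I^B i → offspring phenotypes: 1/4 O, 1/4 A, 1/4 B, 1/4 AB.
Rh cross +/- × +/- → 3/4 Rh+, 1/4 Rh-.
Independent loci: P(type AB, Rh-negative) = 1/4 × 1/4 = 1/16.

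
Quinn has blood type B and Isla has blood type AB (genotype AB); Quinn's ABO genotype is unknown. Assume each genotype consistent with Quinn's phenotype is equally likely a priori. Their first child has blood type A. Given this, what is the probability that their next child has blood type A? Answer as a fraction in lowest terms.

1/4

Possible genotypes: Quinn ∈ {BB, BO}; Isla ∈ {AB}.
Weight each parental genotype pair by prior × P(type-A child):
  BO × AB: posterior weight 1; P(next child type A) = 1/4.
Weighted sum = 1/4.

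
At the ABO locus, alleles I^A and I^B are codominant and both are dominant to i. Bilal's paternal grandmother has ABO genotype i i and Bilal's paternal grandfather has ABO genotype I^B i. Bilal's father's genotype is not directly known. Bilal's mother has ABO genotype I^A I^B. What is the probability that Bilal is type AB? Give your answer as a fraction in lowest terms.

Bilal's father's ABO genotype from i i × I^B i: 1/2 I^B i, 1/2 i i.
Crossing each possibility with the mother I^A I^B and summing P(type AB): 1/2·1/4 + 1/2·0 = 1/8.

1/8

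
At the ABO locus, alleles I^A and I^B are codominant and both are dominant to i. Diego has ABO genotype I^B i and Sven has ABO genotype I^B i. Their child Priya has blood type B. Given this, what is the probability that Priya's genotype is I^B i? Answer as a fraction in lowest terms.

2/3

Cross I^B i × I^B i → 1/4 I^B I^B, 1/2 I^B i, 1/4 i i.
Type-B genotypes among offspring: I^B I^B (1/4), I^B i (1/2); total 3/4.
P(I^B i | type B) = (1/2) / (3/4) = 2/3.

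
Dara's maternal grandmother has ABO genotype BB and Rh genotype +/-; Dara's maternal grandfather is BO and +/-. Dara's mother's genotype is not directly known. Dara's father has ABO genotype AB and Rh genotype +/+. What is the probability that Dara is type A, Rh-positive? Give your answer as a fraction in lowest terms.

Dara's mother's ABO genotype from BB × BO: 1/2 BB, 1/2 BO.
Crossing each possibility with the father AB and summing P(type A): 1/2·0 + 1/2·1/4 = 1/8.
Similarly for Rh via the mother's Rh distribution: P(Rh+) = 1.
Independent loci: 1/8 × 1 = 1/8.

1/8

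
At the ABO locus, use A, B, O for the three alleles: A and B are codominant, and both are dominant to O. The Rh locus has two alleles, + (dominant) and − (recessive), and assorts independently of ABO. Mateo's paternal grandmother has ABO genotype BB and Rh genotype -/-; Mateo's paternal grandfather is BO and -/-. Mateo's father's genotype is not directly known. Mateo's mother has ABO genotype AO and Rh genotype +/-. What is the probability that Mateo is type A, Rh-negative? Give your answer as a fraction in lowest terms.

Mateo's father's ABO genotype from BB × BO: 1/2 BB, 1/2 BO.
Crossing each possibility with the mother AO and summing P(type A): 1/2·0 + 1/2·1/4 = 1/8.
Similarly for Rh via the father's Rh distribution: P(Rh-) = 1/2.
Independent loci: 1/8 × 1/2 = 1/16.

1/16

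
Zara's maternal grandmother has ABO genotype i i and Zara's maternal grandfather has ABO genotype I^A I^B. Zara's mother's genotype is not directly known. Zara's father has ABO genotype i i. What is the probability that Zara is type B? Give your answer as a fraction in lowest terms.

1/4

Zara's mother's ABO genotype from i i × I^A I^B: 1/2 I^A i, 1/2 I^B i.
Crossing each possibility with the father i i and summing P(type B): 1/2·0 + 1/2·1/2 = 1/4.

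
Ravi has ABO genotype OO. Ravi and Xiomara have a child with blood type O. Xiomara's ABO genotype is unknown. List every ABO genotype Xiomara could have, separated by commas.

AO, BO, OO

For each candidate genotype of Xiomara, check whether crossing it with OO can produce every observed child phenotype.
  AA → possible child types {A} ✗
  AB → possible child types {A, B} ✗
  AO → possible child types {O, A} ✓
  BB → possible child types {B} ✗
  BO → possible child types {O, B} ✓
  OO → possible child types {O} ✓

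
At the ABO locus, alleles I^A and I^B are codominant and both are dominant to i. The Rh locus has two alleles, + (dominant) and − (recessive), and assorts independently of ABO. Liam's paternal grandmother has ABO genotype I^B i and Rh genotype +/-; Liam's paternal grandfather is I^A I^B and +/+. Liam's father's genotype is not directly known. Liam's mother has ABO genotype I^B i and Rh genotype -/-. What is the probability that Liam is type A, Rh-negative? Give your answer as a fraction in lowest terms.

1/32

Liam's father's ABO genotype from I^B i × I^A I^B: 1/4 I^A I^B, 1/4 I^A i, 1/4 I^B I^B, 1/4 I^B i.
Crossing each possibility with the mother I^B i and summing P(type A): 1/4·1/4 + 1/4·1/4 + 1/4·0 + 1/4·0 = 1/8.
Similarly for Rh via the father's Rh distribution: P(Rh-) = 1/4.
Independent loci: 1/8 × 1/4 = 1/32.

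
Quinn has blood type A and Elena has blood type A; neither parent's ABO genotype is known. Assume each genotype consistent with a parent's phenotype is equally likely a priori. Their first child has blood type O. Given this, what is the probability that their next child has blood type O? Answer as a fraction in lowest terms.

1/4

Possible genotypes: Quinn ∈ {AA, AO}; Elena ∈ {AA, AO}.
Weight each parental genotype pair by prior × P(type-O child):
  AO × AO: posterior weight 1; P(next child type O) = 1/4.
Weighted sum = 1/4.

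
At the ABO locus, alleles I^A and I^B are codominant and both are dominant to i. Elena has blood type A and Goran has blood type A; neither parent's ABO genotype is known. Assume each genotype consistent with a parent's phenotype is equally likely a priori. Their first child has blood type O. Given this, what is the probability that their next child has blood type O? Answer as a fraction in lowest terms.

Possible genotypes: Elena ∈ {I^A I^A, I^A i}; Goran ∈ {I^A I^A, I^A i}.
Weight each parental genotype pair by prior × P(type-O child):
  I^A i × I^A i: posterior weight 1; P(next child type O) = 1/4.
Weighted sum = 1/4.

1/4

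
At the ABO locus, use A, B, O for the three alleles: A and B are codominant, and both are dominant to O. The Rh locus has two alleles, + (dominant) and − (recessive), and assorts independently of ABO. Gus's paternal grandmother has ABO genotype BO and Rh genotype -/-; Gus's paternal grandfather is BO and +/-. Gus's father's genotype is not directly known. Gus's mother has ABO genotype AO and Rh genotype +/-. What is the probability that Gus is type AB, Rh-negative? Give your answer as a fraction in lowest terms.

Gus's father's ABO genotype from BO × BO: 1/4 BB, 1/2 BO, 1/4 OO.
Crossing each possibility with the mother AO and summing P(type AB): 1/4·1/2 + 1/2·1/4 + 1/4·0 = 1/4.
Similarly for Rh via the father's Rh distribution: P(Rh-) = 3/8.
Independent loci: 1/4 × 3/8 = 3/32.

3/32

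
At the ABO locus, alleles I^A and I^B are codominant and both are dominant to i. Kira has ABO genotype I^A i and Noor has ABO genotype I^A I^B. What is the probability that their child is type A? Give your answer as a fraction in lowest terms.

1/2

ABO cross I^A i × I^A I^B → offspring phenotypes: 1/2 A, 1/4 B, 1/4 AB.
So P(type A) = 1/2.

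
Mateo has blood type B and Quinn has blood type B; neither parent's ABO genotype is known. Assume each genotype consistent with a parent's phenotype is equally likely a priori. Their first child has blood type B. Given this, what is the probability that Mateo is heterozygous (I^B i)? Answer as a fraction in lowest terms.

7/15

Possible genotypes: Mateo ∈ {I^B I^B, I^B i}; Quinn ∈ {I^B I^B, I^B i}.
Weight each parental genotype pair by prior × P(type-B child):
  I^B I^B × I^B I^B: posterior weight 4/15.
  I^B I^B × I^B i: posterior weight 4/15.
  I^B i × I^B I^B: posterior weight 4/15.
  I^B i × I^B i: posterior weight 1/5.
Sum the posterior weight over pairs where Mateo is I^B i: 7/15.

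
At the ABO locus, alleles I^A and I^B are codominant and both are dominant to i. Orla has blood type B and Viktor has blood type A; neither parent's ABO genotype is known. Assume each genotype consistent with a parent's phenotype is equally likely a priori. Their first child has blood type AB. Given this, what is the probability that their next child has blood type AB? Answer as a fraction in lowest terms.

25/36

Possible genotypes: Orla ∈ {I^B I^B, I^B i}; Viktor ∈ {I^A I^A, I^A i}.
Weight each parental genotype pair by prior × P(type-AB child):
  I^B I^B × I^A I^A: posterior weight 4/9; P(next child type AB) = 1.
  I^B I^B × I^A i: posterior weight 2/9; P(next child type AB) = 1/2.
  I^B i × I^A I^A: posterior weight 2/9; P(next child type AB) = 1/2.
  I^B i × I^A i: posterior weight 1/9; P(next child type AB) = 1/4.
Weighted sum = 25/36.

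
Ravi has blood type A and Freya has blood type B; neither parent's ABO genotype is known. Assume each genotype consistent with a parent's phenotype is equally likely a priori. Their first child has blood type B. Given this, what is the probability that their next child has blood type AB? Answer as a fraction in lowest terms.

5/12

Possible genotypes: Ravi ∈ {AA, AO}; Freya ∈ {BB, BO}.
Weight each parental genotype pair by prior × P(type-B child):
  AO × BB: posterior weight 2/3; P(next child type AB) = 1/2.
  AO × BO: posterior weight 1/3; P(next child type AB) = 1/4.
Weighted sum = 5/12.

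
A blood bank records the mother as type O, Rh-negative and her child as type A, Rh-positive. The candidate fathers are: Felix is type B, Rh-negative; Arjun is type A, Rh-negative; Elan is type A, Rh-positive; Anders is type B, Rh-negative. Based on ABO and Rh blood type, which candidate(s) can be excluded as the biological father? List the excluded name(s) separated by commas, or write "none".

Felix, Arjun, Anders

A candidate is excluded only if no genotype consistent with his phenotype could produce a type A, Rh-positive child with a type O, Rh-negative mother.
Felix (type B, Rh-): no genotype consistent with that phenotype can produce a type-A Rh+ child with a type-O mother.
Arjun (type A, Rh-): no genotype consistent with that phenotype can produce a type-A Rh+ child with a type-O mother.
Anders (type B, Rh-): no genotype consistent with that phenotype can produce a type-A Rh+ child with a type-O mother.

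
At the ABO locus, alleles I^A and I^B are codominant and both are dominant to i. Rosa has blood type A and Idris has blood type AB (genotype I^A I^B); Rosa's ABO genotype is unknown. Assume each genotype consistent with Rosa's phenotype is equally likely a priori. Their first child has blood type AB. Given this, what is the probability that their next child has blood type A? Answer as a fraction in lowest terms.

1/2

Possible genotypes: Rosa ∈ {I^A I^A, I^A i}; Idris ∈ {I^A I^B}.
Weight each parental genotype pair by prior × P(type-AB child):
  I^A I^A × I^A I^B: posterior weight 2/3; P(next child type A) = 1/2.
  I^A i × I^A I^B: posterior weight 1/3; P(next child type A) = 1/2.
Weighted sum = 1/2.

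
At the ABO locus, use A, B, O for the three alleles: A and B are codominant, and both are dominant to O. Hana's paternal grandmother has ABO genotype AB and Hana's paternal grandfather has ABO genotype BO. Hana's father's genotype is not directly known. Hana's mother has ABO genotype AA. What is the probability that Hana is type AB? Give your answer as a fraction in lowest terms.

1/2

Hana's father's ABO genotype from AB × BO: 1/4 AB, 1/4 AO, 1/4 BB, 1/4 BO.
Crossing each possibility with the mother AA and summing P(type AB): 1/4·1/2 + 1/4·0 + 1/4·1 + 1/4·1/2 = 1/2.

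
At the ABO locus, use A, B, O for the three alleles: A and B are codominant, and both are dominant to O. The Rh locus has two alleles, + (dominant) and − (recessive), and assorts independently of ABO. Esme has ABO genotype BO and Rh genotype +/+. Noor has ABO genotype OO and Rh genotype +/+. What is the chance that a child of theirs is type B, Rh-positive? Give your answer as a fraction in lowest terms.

ABO cross BO × OO → offspring phenotypes: 1/2 O, 1/2 B.
Rh cross +/+ × +/+ → 1 Rh+.
Independent loci: P(type B, Rh-positive) = 1/2 × 1 = 1/2.

1/2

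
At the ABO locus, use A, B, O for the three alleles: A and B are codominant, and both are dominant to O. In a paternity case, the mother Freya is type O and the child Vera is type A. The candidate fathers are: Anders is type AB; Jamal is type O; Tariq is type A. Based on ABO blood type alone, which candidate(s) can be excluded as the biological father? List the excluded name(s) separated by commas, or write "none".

A candidate is excluded only if no genotype consistent with his phenotype could produce a type A child with a type O mother.
Jamal (type O): no genotype consistent with that phenotype can produce a type-A child with a type-O mother.

Jamal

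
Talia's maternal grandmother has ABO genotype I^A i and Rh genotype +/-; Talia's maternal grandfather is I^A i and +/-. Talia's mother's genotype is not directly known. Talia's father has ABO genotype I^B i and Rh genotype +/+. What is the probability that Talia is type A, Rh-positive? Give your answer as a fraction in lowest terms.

Talia's mother's ABO genotype from I^A i × I^A i: 1/4 I^A I^A, 1/2 I^A i, 1/4 i i.
Crossing each possibility with the father I^B i and summing P(type A): 1/4·1/2 + 1/2·1/4 + 1/4·0 = 1/4.
Similarly for Rh via the mother's Rh distribution: P(Rh+) = 1.
Independent loci: 1/4 × 1 = 1/4.

1/4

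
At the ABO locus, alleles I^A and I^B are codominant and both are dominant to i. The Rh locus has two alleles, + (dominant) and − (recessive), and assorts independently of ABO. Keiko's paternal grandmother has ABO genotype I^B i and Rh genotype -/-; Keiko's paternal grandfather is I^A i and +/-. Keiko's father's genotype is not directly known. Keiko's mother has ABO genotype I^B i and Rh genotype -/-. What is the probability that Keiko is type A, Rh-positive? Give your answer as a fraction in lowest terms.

1/32

Keiko's father's ABO genotype from I^B i × I^A i: 1/4 I^A I^B, 1/4 I^A i, 1/4 I^B i, 1/4 i i.
Crossing each possibility with the mother I^B i and summing P(type A): 1/4·1/4 + 1/4·1/4 + 1/4·0 + 1/4·0 = 1/8.
Similarly for Rh via the father's Rh distribution: P(Rh+) = 1/4.
Independent loci: 1/8 × 1/4 = 1/32.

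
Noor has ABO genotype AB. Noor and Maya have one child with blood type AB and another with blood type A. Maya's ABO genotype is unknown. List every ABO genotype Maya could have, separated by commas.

For each candidate genotype of Maya, check whether crossing it with AB can produce every observed child phenotype.
  AA → possible child types {A, AB} ✓
  AB → possible child types {A, B, AB} ✓
  AO → possible child types {A, B, AB} ✓
  BB → possible child types {B, AB} ✗
  BO → possible child types {A, B, AB} ✓
  OO → possible child types {A, B} ✗

AA, AB, AO, BO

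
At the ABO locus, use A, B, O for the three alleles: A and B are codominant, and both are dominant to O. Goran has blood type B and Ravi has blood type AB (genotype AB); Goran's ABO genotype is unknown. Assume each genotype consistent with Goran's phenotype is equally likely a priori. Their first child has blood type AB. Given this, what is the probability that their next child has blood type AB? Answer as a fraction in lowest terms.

5/12

Possible genotypes: Goran ∈ {BB, BO}; Ravi ∈ {AB}.
Weight each parental genotype pair by prior × P(type-AB child):
  BB × AB: posterior weight 2/3; P(next child type AB) = 1/2.
  BO × AB: posterior weight 1/3; P(next child type AB) = 1/4.
Weighted sum = 5/12.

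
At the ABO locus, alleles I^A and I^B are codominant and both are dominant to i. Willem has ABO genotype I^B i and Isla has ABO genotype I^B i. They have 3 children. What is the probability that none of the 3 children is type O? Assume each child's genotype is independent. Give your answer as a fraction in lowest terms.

27/64

ABO cross I^B i × I^B i → 1/4 O, 3/4 B.
So P(type O) = 1/4 per child.
P(not type O) = 3/4 for one child; (3/4)^3 = 27/64.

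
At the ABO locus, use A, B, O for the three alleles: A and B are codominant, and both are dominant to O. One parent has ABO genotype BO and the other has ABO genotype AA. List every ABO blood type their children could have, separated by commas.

Gametes from BO × AA give offspring ABO genotypes AB, AO, i.e. phenotypes A, AB.

A, AB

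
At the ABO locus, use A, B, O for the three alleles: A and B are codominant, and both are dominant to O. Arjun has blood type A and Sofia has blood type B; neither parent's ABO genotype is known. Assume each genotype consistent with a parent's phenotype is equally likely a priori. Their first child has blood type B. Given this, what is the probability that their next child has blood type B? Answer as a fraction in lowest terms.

Possible genotypes: Arjun ∈ {AA, AO}; Sofia ∈ {BB, BO}.
Weight each parental genotype pair by prior × P(type-B child):
  AO × BB: posterior weight 2/3; P(next child type B) = 1/2.
  AO × BO: posterior weight 1/3; P(next child type B) = 1/4.
Weighted sum = 5/12.

5/12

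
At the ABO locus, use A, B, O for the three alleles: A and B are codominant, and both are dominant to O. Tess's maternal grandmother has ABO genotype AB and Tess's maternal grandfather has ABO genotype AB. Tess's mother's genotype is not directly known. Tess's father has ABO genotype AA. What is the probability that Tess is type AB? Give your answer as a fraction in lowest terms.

1/2

Tess's mother's ABO genotype from AB × AB: 1/4 AA, 1/2 AB, 1/4 BB.
Crossing each possibility with the father AA and summing P(type AB): 1/4·0 + 1/2·1/2 + 1/4·1 = 1/2.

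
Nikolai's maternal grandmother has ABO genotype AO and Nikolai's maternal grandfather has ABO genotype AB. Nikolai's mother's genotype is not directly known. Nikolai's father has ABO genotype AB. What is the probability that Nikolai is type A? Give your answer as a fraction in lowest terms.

Nikolai's mother's ABO genotype from AO × AB: 1/4 AA, 1/4 AB, 1/4 AO, 1/4 BO.
Crossing each possibility with the father AB and summing P(type A): 1/4·1/2 + 1/4·1/4 + 1/4·1/2 + 1/4·1/4 = 3/8.

3/8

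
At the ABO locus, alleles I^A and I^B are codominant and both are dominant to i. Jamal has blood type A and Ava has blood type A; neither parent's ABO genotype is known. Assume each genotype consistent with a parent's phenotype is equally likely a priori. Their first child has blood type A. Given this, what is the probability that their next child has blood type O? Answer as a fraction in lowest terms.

1/20

Possible genotypes: Jamal ∈ {I^A I^A, I^A i}; Ava ∈ {I^A I^A, I^A i}.
Weight each parental genotype pair by prior × P(type-A child):
  I^A I^A × I^A I^A: posterior weight 4/15; P(next child type O) = 0.
  I^A I^A × I^A i: posterior weight 4/15; P(next child type O) = 0.
  I^A i × I^A I^A: posterior weight 4/15; P(next child type O) = 0.
  I^A i × I^A i: posterior weight 1/5; P(next child type O) = 1/4.
Weighted sum = 1/20.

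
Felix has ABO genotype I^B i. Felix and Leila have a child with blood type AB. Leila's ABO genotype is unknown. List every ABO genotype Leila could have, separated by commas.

I^A I^A, I^A I^B, I^A i

For each candidate genotype of Leila, check whether crossing it with I^B i can produce every observed child phenotype.
  I^A I^A → possible child types {A, AB} ✓
  I^A I^B → possible child types {A, B, AB} ✓
  I^A i → possible child types {O, A, B, AB} ✓
  I^B I^B → possible child types {B} ✗
  I^B i → possible child types {O, B} ✗
  i i → possible child types {O, B} ✗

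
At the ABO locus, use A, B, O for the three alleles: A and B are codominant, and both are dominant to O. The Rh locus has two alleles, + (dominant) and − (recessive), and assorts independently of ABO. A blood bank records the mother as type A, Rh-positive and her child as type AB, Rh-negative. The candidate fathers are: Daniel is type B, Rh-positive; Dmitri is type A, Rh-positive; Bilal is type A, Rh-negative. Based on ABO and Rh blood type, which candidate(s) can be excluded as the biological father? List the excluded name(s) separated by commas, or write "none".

Dmitri, Bilal

A candidate is excluded only if no genotype consistent with his phenotype could produce a type AB, Rh-negative child with a type A, Rh-positive mother.
Dmitri (type A, Rh+): no genotype consistent with that phenotype can produce a type-AB Rh- child with a type-A mother.
Bilal (type A, Rh-): no genotype consistent with that phenotype can produce a type-AB Rh- child with a type-A mother.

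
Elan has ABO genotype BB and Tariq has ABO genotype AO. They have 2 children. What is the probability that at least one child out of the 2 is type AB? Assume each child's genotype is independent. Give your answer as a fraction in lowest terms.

ABO cross BB × AO → 1/2 B, 1/2 AB.
So P(type AB) = 1/2 per child.
P(none) = (1/2)^2 = 1/4; P(at least one) = 1 − 1/4 = 3/4.

3/4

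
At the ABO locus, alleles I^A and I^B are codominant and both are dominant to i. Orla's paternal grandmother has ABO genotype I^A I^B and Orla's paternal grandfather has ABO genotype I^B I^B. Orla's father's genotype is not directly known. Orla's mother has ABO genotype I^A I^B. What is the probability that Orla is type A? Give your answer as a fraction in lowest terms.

Orla's father's ABO genotype from I^A I^B × I^B I^B: 1/2 I^A I^B, 1/2 I^B I^B.
Crossing each possibility with the mother I^A I^B and summing P(type A): 1/2·1/4 + 1/2·0 = 1/8.

1/8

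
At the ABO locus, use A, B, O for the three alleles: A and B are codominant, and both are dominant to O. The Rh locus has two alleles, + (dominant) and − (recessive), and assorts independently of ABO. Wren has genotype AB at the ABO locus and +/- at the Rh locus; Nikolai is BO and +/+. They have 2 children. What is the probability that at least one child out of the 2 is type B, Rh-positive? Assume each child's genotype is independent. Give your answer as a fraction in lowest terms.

3/4

ABO cross AB × BO → 1/4 A, 1/2 B, 1/4 AB.
Rh cross +/- × +/+ → 1 Rh+; so P(type B, Rh-positive) = 1/2 × 1 = 1/2 per child.
P(none) = (1/2)^2 = 1/4; P(at least one) = 1 − 1/4 = 3/4.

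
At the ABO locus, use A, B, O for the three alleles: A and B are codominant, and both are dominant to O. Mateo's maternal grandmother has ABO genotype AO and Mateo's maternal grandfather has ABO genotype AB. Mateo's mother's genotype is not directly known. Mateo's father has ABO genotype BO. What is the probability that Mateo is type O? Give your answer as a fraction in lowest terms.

Mateo's mother's ABO genotype from AO × AB: 1/4 AA, 1/4 AB, 1/4 AO, 1/4 BO.
Crossing each possibility with the father BO and summing P(type O): 1/4·0 + 1/4·0 + 1/4·1/4 + 1/4·1/4 = 1/8.

1/8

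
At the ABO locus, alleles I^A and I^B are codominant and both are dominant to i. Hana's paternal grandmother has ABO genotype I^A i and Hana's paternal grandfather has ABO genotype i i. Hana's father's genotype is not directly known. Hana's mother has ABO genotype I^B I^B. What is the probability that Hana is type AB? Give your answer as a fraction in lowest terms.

1/4

Hana's father's ABO genotype from I^A i × i i: 1/2 I^A i, 1/2 i i.
Crossing each possibility with the mother I^B I^B and summing P(type AB): 1/2·1/2 + 1/2·0 = 1/4.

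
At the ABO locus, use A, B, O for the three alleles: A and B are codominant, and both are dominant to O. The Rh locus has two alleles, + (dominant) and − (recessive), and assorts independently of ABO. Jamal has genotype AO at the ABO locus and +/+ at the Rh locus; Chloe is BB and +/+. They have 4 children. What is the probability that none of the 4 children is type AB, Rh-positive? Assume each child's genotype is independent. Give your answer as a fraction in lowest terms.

ABO cross AO × BB → 1/2 B, 1/2 AB.
Rh cross +/+ × +/+ → 1 Rh+; so P(type AB, Rh-positive) = 1/2 × 1 = 1/2 per child.
P(not type AB, Rh-positive) = 1/2 for one child; (1/2)^4 = 1/16.

1/16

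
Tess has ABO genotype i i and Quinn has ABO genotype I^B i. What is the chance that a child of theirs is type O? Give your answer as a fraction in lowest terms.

1/2

ABO cross i i × I^B i → offspring phenotypes: 1/2 O, 1/2 B.
So P(type O) = 1/2.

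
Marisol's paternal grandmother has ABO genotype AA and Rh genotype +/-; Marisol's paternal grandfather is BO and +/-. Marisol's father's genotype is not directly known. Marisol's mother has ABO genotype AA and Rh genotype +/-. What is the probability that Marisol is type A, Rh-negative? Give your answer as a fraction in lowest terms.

Marisol's father's ABO genotype from AA × BO: 1/2 AB, 1/2 AO.
Crossing each possibility with the mother AA and summing P(type A): 1/2·1/2 + 1/2·1 = 3/4.
Similarly for Rh via the father's Rh distribution: P(Rh-) = 1/4.
Independent loci: 3/4 × 1/4 = 3/16.

3/16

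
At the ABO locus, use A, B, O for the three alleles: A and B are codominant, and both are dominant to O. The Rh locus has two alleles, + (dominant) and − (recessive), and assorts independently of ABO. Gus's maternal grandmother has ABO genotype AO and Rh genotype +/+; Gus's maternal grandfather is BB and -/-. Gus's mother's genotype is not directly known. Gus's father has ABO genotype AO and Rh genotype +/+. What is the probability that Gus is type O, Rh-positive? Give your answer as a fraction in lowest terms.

Gus's mother's ABO genotype from AO × BB: 1/2 AB, 1/2 BO.
Crossing each possibility with the father AO and summing P(type O): 1/2·0 + 1/2·1/4 = 1/8.
Similarly for Rh via the mother's Rh distribution: P(Rh+) = 1.
Independent loci: 1/8 × 1 = 1/8.

1/8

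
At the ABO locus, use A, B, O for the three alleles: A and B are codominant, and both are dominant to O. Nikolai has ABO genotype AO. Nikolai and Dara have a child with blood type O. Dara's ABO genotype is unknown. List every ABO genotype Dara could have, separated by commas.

AO, BO, OO

For each candidate genotype of Dara, check whether crossing it with AO can produce every observed child phenotype.
  AA → possible child types {A} ✗
  AB → possible child types {A, B, AB} ✗
  AO → possible child types {O, A} ✓
  BB → possible child types {B, AB} ✗
  BO → possible child types {O, A, B, AB} ✓
  OO → possible child types {O, A} ✓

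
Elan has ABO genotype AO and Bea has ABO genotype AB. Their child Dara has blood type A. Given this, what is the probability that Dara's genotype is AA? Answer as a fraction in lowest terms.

1/2

Cross AO × AB → 1/4 AA, 1/4 AB, 1/4 AO, 1/4 BO.
Type-A genotypes among offspring: AA (1/4), AO (1/4); total 1/2.
P(AA | type A) = (1/4) / (1/2) = 1/2.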